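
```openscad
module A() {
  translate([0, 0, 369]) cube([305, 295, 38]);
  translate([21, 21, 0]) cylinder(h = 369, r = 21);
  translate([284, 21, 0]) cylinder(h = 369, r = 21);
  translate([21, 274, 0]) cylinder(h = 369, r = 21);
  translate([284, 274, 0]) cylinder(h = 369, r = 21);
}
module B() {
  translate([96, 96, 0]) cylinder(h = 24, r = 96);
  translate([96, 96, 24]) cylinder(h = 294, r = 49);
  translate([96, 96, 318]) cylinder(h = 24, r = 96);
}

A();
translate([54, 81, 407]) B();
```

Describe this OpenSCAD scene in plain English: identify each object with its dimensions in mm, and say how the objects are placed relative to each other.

A is a four-legged stool. The seat is a 305×295×38 mm slab whose top surface is at z = 407 mm; four round legs, each 42 mm in diameter, run from the floor (z = 0) to the underside of the seat, each leg's axis is inset half a diameter from the nearest pair of seat edges (so the leg's bounding box is flush with the corner).

B is a spool: two coaxial disc flanges of radius 96 mm and thickness 24 mm, joined by a core cylinder of radius 49 mm and height 294 mm. The lower flange rests on z = 0 and the three cylinders share a vertical axis.

The spool is on top of the stool.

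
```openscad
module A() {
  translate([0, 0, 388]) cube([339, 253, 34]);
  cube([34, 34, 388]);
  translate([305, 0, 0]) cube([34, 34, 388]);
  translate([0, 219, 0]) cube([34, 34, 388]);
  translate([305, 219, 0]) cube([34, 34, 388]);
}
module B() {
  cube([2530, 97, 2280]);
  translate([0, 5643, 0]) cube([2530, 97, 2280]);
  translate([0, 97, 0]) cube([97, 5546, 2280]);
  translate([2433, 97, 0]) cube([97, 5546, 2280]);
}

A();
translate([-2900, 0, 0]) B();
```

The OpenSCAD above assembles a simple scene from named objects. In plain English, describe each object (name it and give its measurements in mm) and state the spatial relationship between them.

A is a four-legged stool. The seat is 339×253 mm, 34 mm thick, top at z = 422 mm. It stands on four square legs, each 34×34 mm in cross-section, from z = 0 to the seat underside, each flush with a corner of the seat.

B is the wall frame of a small rectangular building: four walls, each 2280 mm tall and 97 mm thick, enclosing a footprint 2530 mm (x) by 5740 mm (y) outside-to-outside, with no floor or roof. The front and back walls (the −y and +y sides) span the full width; the two side walls fit between them.

The house frame is on the floor beside the stool on its −x side.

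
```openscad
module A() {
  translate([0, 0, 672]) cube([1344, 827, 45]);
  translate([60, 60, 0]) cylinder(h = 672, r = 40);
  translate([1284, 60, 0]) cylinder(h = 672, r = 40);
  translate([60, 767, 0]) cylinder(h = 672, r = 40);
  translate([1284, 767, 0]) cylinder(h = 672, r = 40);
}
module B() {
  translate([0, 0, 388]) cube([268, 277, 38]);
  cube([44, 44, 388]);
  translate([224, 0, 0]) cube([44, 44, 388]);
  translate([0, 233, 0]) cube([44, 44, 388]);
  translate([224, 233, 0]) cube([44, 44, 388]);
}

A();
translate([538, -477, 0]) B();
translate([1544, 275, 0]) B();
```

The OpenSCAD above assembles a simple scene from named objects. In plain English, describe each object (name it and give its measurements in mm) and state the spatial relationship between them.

A is a rectangular dining table. The top is 1344×827×45 mm with its upper surface at z = 717 mm. It stands on four round legs of 80 mm diameter, each leg's bounding box inset 20 mm from the nearest pair of top edges, running from the floor to the underside of the top.

B is a simple wooden stool: a rectangular seat 268 mm (x) by 277 mm (y), 38 mm thick, top face at z = 426 mm, on four square legs, each 44×44 mm in cross-section. The legs rest on z = 0, each flush with a corner of the seat.

Two stools sit around the table at the −y, +x sides.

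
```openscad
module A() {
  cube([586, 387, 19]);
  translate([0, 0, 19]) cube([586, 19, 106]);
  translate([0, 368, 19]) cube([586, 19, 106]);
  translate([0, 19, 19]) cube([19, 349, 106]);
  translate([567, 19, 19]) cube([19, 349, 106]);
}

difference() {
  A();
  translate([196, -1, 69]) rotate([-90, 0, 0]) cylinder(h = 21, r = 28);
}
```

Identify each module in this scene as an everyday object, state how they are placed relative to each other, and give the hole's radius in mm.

A is an open box. The open box has a circular hole through its front wall. The hole's radius is 28 mm.

The subtracted cylinder has r = 28 mm.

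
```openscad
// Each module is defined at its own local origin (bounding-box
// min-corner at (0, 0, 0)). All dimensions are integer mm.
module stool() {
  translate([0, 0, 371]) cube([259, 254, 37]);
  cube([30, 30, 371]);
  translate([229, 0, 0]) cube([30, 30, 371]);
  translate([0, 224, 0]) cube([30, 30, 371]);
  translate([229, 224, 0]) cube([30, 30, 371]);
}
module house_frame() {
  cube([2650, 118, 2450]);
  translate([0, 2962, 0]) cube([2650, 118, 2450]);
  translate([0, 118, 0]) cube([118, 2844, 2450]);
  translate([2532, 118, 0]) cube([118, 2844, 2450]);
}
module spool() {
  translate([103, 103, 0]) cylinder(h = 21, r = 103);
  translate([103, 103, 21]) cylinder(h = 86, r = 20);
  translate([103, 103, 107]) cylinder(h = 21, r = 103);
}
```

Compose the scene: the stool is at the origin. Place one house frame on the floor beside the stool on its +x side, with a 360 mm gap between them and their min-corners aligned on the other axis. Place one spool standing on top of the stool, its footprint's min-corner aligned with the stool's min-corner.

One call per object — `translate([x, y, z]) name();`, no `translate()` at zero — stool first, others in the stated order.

stool();
translate([619, 0, 0]) house_frame();
translate([0, 0, 408]) spool();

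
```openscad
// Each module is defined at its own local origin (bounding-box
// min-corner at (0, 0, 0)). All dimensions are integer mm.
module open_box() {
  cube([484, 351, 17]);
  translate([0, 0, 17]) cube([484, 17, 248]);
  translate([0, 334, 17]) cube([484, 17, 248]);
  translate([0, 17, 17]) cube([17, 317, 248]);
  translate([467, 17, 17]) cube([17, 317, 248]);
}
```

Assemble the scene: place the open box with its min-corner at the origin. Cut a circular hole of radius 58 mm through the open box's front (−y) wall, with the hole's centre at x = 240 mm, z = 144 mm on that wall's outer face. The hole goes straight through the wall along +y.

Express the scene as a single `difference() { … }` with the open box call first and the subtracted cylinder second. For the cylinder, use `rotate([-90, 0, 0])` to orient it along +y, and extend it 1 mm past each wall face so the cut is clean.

difference() {
  open_box();
  translate([240, -1, 144]) rotate([-90, 0, 0]) cylinder(h = 19, r = 58);
}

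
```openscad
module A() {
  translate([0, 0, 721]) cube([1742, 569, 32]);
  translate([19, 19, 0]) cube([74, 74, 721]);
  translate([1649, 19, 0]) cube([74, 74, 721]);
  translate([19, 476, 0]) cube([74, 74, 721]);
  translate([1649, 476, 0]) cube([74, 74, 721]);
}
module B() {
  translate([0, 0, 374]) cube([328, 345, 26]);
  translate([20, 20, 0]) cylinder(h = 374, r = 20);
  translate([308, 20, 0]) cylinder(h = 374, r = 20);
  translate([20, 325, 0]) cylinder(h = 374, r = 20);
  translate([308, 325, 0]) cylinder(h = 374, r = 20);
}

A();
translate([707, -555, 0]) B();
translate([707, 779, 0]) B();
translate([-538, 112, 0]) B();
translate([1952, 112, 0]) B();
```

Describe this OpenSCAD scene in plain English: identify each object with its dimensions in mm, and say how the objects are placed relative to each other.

A is a table with a 1742×569 mm rectangular top, 32 mm thick, top surface at z = 753 mm, supported by four 74×74 mm square legs, each inset 19 mm from the nearest pair of top edges, running from the floor.

B is a simple wooden stool: a rectangular seat 328 mm (x) by 345 mm (y), 26 mm thick, top face at z = 400 mm, on four round legs, each 40 mm in diameter. The legs rest on z = 0, each leg's axis is inset half a diameter from the nearest pair of seat edges (so the leg's bounding box is flush with the corner).

Four stools sit around the table at the −y, +y, −x, +x sides.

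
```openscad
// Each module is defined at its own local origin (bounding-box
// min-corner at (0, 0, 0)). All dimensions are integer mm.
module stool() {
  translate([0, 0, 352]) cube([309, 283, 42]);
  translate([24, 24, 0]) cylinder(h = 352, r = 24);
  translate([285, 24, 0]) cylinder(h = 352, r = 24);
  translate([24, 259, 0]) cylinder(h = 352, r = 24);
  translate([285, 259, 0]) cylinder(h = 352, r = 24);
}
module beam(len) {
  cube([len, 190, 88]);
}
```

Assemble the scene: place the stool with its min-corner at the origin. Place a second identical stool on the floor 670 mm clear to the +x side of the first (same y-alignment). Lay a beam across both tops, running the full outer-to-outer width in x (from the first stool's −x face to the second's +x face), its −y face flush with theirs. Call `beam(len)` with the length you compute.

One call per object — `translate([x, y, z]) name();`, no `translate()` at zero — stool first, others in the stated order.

stool();
translate([979, 0, 0]) stool();
translate([0, 0, 394]) beam(1288);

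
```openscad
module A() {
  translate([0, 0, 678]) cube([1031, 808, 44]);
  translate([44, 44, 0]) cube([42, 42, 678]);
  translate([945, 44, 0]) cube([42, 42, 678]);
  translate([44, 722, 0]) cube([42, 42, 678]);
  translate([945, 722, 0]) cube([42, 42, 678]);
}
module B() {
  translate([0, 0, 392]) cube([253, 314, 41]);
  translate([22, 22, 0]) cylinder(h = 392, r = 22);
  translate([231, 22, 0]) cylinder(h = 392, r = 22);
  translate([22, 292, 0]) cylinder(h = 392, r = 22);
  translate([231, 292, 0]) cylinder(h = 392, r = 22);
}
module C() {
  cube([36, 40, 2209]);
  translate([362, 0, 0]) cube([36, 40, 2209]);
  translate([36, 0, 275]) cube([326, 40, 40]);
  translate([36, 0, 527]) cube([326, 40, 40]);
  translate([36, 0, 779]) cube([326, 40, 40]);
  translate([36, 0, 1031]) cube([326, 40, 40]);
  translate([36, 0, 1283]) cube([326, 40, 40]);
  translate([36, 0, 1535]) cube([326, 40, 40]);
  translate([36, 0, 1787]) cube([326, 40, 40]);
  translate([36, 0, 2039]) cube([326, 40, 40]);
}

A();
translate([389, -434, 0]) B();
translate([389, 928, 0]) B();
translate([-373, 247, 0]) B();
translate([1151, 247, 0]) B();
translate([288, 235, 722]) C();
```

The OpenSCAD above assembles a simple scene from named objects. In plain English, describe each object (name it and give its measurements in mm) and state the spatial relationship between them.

A is a table with a 1031×808 mm rectangular top, 44 mm thick, top surface at z = 722 mm, supported by four 42×42 mm square legs, each inset 44 mm from the nearest pair of top edges, running from the floor.

B is a four-legged stool. The seat is a 253×314×41 mm slab whose top surface is at z = 433 mm; four round legs, each 44 mm in diameter, run from the floor (z = 0) to the underside of the seat, each leg's axis is inset half a diameter from the nearest pair of seat edges (so the leg's bounding box is flush with the corner).

C is a straight ladder. Two 36×40 mm vertical rails, 2209 mm tall, stand 398 mm apart (outside-to-outside) with their front faces coplanar on the −y side. 8 rungs, each 40 mm deep and 40 mm tall, span between the inner faces of the rails, front faces flush with the rails. The lowest rung's underside is at z = 275 mm and rungs are spaced 252 mm apart (underside to underside).

Four stools sit around the table at the −y, +y, −x, +x sides. The ladder is on top of the table.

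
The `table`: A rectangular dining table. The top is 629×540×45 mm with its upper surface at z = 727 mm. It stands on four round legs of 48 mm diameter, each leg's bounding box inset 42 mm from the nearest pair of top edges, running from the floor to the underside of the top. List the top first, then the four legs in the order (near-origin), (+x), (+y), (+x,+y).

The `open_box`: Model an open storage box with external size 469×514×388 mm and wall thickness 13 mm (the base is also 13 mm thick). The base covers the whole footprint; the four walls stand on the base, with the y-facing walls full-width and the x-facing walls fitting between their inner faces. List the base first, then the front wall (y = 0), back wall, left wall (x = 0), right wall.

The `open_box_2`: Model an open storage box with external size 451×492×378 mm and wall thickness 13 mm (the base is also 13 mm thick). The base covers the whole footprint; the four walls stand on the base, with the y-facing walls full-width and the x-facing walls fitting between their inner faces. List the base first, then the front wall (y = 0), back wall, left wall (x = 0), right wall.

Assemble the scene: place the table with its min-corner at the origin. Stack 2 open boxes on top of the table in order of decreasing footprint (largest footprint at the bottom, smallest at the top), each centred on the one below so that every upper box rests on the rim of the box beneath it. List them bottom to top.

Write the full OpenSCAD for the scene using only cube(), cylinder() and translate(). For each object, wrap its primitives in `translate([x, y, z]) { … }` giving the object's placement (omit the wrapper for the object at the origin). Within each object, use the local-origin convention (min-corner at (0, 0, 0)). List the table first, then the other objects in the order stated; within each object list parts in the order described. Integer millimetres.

translate([0, 0, 682]) cube([629, 540, 45]);
translate([66, 66, 0]) cylinder(h = 682, r = 24);
translate([563, 66, 0]) cylinder(h = 682, r = 24);
translate([66, 474, 0]) cylinder(h = 682, r = 24);
translate([563, 474, 0]) cylinder(h = 682, r = 24);
translate([80, 13, 727]) {
  cube([469, 514, 13]);
  translate([0, 0, 13]) cube([469, 13, 375]);
  translate([0, 501, 13]) cube([469, 13, 375]);
  translate([0, 13, 13]) cube([13, 488, 375]);
  translate([456, 13, 13]) cube([13, 488, 375]);
}
translate([89, 24, 1115]) {
  cube([451, 492, 13]);
  translate([0, 0, 13]) cube([451, 13, 365]);
  translate([0, 479, 13]) cube([451, 13, 365]);
  translate([0, 13, 13]) cube([13, 466, 365]);
  translate([438, 13, 13]) cube([13, 466, 365]);
}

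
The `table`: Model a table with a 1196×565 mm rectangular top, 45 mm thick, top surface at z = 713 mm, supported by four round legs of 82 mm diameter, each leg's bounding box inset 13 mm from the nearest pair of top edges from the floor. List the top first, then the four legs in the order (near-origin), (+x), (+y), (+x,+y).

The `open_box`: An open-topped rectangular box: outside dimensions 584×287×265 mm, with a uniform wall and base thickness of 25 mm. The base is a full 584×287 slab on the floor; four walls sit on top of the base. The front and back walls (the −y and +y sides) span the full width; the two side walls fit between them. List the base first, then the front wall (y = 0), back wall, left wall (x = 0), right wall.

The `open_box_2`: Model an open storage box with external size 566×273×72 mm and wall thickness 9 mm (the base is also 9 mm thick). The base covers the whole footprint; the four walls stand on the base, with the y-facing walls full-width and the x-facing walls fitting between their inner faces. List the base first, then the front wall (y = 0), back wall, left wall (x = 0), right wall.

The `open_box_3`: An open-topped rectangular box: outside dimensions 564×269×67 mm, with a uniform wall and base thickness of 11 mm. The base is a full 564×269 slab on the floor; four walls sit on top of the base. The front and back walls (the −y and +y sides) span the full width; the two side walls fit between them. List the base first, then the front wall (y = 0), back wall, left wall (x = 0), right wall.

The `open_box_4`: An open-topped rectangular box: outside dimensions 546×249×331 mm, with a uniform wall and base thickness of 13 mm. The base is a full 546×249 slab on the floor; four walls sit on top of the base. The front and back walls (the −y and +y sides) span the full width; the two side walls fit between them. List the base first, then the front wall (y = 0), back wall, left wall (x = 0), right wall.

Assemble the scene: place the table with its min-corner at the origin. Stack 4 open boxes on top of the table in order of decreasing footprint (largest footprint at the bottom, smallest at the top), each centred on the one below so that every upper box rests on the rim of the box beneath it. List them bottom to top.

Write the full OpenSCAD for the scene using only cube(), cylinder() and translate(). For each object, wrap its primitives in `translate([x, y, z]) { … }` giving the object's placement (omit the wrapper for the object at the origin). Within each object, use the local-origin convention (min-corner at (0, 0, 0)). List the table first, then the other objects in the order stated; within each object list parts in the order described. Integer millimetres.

translate([0, 0, 668]) cube([1196, 565, 45]);
translate([54, 54, 0]) cylinder(h = 668, r = 41);
translate([1142, 54, 0]) cylinder(h = 668, r = 41);
translate([54, 511, 0]) cylinder(h = 668, r = 41);
translate([1142, 511, 0]) cylinder(h = 668, r = 41);
translate([306, 139, 713]) {
  cube([584, 287, 25]);
  translate([0, 0, 25]) cube([584, 25, 240]);
  translate([0, 262, 25]) cube([584, 25, 240]);
  translate([0, 25, 25]) cube([25, 237, 240]);
  translate([559, 25, 25]) cube([25, 237, 240]);
}
translate([315, 146, 978]) {
  cube([566, 273, 9]);
  translate([0, 0, 9]) cube([566, 9, 63]);
  translate([0, 264, 9]) cube([566, 9, 63]);
  translate([0, 9, 9]) cube([9, 255, 63]);
  translate([557, 9, 9]) cube([9, 255, 63]);
}
translate([316, 148, 1050]) {
  cube([564, 269, 11]);
  translate([0, 0, 11]) cube([564, 11, 56]);
  translate([0, 258, 11]) cube([564, 11, 56]);
  translate([0, 11, 11]) cube([11, 247, 56]);
  translate([553, 11, 11]) cube([11, 247, 56]);
}
translate([325, 158, 1117]) {
  cube([546, 249, 13]);
  translate([0, 0, 13]) cube([546, 13, 318]);
  translate([0, 236, 13]) cube([546, 13, 318]);
  translate([0, 13, 13]) cube([13, 223, 318]);
  translate([533, 13, 13]) cube([13, 223, 318]);
}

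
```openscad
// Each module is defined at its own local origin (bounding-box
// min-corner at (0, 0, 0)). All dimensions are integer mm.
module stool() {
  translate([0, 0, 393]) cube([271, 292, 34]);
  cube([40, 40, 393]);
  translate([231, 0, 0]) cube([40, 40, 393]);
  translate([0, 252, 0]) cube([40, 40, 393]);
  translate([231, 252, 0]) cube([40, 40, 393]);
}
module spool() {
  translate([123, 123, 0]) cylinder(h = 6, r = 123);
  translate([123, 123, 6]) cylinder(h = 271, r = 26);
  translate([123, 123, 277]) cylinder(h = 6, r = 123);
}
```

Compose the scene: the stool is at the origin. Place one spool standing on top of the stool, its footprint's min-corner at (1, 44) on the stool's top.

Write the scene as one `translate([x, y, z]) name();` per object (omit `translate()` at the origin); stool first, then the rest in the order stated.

stool();
translate([1, 44, 427]) spool();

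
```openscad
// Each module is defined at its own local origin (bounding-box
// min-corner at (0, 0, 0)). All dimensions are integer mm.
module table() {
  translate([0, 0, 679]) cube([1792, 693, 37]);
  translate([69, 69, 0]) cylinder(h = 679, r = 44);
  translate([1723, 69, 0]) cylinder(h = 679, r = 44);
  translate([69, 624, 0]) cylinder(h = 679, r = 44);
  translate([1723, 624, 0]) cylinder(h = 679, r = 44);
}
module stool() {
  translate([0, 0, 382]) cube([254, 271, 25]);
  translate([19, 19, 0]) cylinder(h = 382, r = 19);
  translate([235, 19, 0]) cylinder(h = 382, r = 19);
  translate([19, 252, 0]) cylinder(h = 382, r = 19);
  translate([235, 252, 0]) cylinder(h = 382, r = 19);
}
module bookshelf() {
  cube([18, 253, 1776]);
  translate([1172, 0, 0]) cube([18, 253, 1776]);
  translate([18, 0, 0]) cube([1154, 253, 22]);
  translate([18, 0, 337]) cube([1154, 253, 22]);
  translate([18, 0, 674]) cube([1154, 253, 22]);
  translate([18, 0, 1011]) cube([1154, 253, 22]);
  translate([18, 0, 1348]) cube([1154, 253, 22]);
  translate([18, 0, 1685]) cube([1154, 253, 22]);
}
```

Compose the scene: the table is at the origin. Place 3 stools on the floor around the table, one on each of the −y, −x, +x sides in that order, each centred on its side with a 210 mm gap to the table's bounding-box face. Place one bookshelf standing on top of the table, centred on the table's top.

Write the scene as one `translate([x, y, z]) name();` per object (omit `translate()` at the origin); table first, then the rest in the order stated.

table();
translate([769, -481, 0]) stool();
translate([-464, 211, 0]) stool();
translate([2002, 211, 0]) stool();
translate([301, 220, 716]) bookshelf();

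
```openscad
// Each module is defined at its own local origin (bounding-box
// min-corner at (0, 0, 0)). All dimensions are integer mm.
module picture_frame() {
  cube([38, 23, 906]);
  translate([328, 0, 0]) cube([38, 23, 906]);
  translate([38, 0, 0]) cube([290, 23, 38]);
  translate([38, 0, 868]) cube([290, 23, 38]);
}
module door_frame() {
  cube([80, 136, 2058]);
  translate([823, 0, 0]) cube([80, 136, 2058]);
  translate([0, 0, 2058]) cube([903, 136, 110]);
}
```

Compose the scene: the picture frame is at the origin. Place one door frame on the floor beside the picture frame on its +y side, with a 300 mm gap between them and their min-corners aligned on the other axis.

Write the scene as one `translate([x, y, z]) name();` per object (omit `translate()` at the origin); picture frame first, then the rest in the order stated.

picture_frame();
translate([0, 323, 0]) door_frame();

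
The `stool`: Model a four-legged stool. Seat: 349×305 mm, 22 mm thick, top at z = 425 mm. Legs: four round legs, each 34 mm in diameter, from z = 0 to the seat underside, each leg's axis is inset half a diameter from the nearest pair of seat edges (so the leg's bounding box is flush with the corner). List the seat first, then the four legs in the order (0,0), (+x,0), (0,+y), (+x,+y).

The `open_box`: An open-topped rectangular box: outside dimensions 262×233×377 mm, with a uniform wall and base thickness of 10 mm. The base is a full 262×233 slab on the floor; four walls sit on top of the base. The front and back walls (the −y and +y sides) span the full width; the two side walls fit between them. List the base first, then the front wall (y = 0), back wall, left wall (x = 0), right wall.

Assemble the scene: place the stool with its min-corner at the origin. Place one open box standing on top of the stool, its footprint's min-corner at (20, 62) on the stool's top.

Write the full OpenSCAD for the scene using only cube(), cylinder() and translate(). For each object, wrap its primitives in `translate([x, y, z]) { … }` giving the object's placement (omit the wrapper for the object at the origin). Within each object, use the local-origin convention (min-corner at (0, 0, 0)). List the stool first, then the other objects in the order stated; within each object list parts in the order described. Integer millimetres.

translate([0, 0, 403]) cube([349, 305, 22]);
translate([17, 17, 0]) cylinder(h = 403, r = 17);
translate([332, 17, 0]) cylinder(h = 403, r = 17);
translate([17, 288, 0]) cylinder(h = 403, r = 17);
translate([332, 288, 0]) cylinder(h = 403, r = 17);
translate([20, 62, 425]) {
  cube([262, 233, 10]);
  translate([0, 0, 10]) cube([262, 10, 367]);
  translate([0, 223, 10]) cube([262, 10, 367]);
  translate([0, 10, 10]) cube([10, 213, 367]);
  translate([252, 10, 10]) cube([10, 213, 367]);
}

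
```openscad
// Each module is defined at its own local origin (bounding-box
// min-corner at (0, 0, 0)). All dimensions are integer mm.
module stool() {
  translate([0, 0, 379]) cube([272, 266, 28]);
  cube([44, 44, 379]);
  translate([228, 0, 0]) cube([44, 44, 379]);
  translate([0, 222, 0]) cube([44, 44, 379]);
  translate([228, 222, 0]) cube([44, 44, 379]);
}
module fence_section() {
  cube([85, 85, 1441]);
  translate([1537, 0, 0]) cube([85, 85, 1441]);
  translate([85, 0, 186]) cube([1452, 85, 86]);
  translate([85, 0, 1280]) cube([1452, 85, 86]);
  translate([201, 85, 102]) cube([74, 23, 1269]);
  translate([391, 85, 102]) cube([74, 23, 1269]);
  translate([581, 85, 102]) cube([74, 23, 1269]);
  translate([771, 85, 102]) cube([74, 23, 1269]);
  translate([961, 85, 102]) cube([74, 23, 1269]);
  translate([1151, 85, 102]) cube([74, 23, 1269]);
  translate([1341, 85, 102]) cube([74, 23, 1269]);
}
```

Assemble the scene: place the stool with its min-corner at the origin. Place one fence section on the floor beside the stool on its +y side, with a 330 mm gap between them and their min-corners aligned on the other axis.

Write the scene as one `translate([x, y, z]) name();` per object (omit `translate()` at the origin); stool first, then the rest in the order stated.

stool();
translate([0, 596, 0]) fence_section();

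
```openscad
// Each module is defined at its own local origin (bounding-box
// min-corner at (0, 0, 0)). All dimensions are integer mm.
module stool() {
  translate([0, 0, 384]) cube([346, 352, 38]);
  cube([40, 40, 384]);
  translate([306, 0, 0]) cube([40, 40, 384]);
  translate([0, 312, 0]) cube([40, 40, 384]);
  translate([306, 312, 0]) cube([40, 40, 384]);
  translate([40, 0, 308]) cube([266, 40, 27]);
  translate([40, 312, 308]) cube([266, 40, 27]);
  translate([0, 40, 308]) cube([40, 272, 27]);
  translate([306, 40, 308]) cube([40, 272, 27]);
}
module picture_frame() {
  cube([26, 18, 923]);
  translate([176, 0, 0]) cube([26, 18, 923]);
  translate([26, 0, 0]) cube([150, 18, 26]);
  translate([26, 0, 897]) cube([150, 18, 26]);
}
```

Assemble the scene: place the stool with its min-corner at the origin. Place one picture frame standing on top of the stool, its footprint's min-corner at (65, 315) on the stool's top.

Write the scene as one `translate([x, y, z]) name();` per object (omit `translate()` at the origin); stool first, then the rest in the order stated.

stool();
translate([65, 315, 422]) picture_frame();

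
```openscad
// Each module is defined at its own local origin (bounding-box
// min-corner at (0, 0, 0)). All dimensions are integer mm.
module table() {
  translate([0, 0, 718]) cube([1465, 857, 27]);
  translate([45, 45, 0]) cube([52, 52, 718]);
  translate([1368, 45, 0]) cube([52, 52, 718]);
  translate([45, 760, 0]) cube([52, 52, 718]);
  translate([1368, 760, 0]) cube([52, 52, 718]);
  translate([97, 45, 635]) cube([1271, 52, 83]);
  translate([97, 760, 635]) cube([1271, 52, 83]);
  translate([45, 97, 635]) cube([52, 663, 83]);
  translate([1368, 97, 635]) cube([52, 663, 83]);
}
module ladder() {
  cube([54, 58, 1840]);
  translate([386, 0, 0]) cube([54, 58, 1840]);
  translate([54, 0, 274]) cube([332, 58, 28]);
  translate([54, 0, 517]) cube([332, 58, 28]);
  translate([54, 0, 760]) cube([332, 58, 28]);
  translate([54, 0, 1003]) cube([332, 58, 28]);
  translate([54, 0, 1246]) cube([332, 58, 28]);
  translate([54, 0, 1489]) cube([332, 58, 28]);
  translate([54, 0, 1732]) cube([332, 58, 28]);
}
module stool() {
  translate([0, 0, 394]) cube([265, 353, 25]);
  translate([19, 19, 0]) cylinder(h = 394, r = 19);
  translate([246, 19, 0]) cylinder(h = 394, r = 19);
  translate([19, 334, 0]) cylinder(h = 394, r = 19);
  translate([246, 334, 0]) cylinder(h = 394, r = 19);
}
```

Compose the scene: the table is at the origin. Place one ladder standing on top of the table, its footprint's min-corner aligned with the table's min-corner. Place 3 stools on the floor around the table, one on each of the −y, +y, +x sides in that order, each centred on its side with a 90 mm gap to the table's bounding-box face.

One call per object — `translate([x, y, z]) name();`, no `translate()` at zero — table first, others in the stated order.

table();
translate([0, 0, 745]) ladder();
translate([600, -443, 0]) stool();
translate([600, 947, 0]) stool();
translate([1555, 252, 0]) stool();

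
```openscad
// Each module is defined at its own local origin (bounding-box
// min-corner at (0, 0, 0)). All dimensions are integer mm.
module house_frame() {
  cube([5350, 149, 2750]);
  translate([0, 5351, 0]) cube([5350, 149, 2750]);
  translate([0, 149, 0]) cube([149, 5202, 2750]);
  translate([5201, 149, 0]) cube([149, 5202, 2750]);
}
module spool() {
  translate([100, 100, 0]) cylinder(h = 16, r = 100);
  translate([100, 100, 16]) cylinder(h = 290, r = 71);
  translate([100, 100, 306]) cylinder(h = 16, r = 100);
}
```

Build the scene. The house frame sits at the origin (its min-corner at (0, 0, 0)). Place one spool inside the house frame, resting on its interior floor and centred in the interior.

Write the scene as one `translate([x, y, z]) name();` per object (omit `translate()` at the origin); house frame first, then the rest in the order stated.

house_frame();
translate([2575, 2650, 0]) spool();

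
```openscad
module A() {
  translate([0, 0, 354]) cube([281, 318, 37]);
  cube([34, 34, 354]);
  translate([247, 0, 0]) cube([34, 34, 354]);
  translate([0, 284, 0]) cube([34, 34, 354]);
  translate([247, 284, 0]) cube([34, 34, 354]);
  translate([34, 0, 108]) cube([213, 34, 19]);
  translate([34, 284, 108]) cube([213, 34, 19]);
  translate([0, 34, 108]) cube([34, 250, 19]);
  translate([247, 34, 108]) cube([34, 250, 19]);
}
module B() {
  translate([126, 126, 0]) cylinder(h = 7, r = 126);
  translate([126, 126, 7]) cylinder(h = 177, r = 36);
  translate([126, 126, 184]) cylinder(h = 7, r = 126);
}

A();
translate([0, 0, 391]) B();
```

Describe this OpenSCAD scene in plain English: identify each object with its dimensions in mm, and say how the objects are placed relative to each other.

A is a simple wooden stool: a rectangular seat 281 mm (x) by 318 mm (y), 37 mm thick, top face at z = 391 mm, on four square legs, each 34×34 mm in cross-section. The legs rest on z = 0, each flush with a corner of the seat. Four stretchers, 34 mm wide and 19 mm tall, connect adjacent legs with their undersides at z = 108 mm, each running between the inner faces of the legs it joins and aligned with the legs' outer faces on the other axis.

B is a spool: two coaxial disc flanges of radius 126 mm and thickness 7 mm, joined by a core cylinder of radius 36 mm and height 177 mm. The lower flange rests on z = 0 and the three cylinders share a vertical axis.

The spool is on top of the stool.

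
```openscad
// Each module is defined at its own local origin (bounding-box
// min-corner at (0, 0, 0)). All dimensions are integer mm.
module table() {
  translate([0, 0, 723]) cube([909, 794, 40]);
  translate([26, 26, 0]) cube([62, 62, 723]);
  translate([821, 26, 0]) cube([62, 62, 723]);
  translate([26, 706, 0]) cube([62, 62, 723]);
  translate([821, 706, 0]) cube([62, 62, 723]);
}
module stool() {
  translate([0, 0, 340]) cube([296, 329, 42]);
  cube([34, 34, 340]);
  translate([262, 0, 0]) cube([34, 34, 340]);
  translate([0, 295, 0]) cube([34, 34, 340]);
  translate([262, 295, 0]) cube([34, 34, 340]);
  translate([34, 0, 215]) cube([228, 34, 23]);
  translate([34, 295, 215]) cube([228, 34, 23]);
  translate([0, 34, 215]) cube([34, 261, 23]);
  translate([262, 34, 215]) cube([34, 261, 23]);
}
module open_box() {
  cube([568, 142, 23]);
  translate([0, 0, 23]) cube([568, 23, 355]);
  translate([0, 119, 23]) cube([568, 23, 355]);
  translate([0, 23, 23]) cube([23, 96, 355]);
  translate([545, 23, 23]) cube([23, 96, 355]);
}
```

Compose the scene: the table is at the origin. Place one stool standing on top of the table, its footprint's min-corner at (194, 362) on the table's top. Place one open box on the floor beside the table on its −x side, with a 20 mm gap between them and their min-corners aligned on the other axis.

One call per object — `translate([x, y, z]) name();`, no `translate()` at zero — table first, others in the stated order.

table();
translate([194, 362, 763]) stool();
translate([-588, 0, 0]) open_box();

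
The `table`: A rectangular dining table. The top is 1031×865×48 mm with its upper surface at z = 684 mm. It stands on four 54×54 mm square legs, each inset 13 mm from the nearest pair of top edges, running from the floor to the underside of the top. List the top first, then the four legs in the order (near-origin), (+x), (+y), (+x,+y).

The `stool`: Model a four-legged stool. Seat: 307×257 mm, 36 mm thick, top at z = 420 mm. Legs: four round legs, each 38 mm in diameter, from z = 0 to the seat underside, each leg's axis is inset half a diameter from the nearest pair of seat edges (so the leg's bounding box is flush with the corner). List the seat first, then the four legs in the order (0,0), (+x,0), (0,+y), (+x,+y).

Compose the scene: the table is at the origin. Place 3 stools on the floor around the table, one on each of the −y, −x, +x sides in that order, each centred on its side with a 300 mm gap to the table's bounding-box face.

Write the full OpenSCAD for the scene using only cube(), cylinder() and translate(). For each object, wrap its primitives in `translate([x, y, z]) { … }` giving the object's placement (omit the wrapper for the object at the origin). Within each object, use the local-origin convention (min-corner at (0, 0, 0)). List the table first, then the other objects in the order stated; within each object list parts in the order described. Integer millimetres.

translate([0, 0, 636]) cube([1031, 865, 48]);
translate([13, 13, 0]) cube([54, 54, 636]);
translate([964, 13, 0]) cube([54, 54, 636]);
translate([13, 798, 0]) cube([54, 54, 636]);
translate([964, 798, 0]) cube([54, 54, 636]);
translate([362, -557, 0]) {
  translate([0, 0, 384]) cube([307, 257, 36]);
  translate([19, 19, 0]) cylinder(h = 384, r = 19);
  translate([288, 19, 0]) cylinder(h = 384, r = 19);
  translate([19, 238, 0]) cylinder(h = 384, r = 19);
  translate([288, 238, 0]) cylinder(h = 384, r = 19);
}
translate([-607, 304, 0]) {
  translate([0, 0, 384]) cube([307, 257, 36]);
  translate([19, 19, 0]) cylinder(h = 384, r = 19);
  translate([288, 19, 0]) cylinder(h = 384, r = 19);
  translate([19, 238, 0]) cylinder(h = 384, r = 19);
  translate([288, 238, 0]) cylinder(h = 384, r = 19);
}
translate([1331, 304, 0]) {
  translate([0, 0, 384]) cube([307, 257, 36]);
  translate([19, 19, 0]) cylinder(h = 384, r = 19);
  translate([288, 19, 0]) cylinder(h = 384, r = 19);
  translate([19, 238, 0]) cylinder(h = 384, r = 19);
  translate([288, 238, 0]) cylinder(h = 384, r = 19);
}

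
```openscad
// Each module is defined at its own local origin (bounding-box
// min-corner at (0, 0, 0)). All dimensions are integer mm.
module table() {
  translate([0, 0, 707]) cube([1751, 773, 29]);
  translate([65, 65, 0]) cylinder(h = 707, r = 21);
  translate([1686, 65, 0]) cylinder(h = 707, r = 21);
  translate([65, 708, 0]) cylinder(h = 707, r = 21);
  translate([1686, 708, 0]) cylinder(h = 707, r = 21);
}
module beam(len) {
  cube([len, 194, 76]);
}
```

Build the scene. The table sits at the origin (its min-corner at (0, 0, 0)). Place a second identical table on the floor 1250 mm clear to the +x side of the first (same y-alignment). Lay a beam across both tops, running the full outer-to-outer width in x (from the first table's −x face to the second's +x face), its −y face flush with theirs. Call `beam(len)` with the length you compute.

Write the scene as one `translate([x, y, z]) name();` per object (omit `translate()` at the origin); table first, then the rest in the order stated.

table();
translate([3001, 0, 0]) table();
translate([0, 0, 736]) beam(4752);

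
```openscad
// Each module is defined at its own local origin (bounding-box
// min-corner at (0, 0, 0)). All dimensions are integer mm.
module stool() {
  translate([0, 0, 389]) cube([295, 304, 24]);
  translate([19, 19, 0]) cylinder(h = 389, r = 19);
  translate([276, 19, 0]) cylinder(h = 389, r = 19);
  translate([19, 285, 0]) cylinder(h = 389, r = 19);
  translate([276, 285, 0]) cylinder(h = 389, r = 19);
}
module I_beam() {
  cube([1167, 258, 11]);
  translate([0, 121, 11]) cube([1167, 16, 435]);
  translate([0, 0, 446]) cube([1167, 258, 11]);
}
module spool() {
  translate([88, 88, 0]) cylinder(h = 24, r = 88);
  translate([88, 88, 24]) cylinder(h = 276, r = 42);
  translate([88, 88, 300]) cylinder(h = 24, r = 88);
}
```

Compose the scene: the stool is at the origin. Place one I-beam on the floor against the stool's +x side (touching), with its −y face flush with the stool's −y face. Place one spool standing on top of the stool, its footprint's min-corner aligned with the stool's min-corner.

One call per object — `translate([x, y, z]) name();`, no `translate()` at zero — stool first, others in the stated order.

stool();
translate([295, 0, 0]) I_beam();
translate([0, 0, 413]) spool();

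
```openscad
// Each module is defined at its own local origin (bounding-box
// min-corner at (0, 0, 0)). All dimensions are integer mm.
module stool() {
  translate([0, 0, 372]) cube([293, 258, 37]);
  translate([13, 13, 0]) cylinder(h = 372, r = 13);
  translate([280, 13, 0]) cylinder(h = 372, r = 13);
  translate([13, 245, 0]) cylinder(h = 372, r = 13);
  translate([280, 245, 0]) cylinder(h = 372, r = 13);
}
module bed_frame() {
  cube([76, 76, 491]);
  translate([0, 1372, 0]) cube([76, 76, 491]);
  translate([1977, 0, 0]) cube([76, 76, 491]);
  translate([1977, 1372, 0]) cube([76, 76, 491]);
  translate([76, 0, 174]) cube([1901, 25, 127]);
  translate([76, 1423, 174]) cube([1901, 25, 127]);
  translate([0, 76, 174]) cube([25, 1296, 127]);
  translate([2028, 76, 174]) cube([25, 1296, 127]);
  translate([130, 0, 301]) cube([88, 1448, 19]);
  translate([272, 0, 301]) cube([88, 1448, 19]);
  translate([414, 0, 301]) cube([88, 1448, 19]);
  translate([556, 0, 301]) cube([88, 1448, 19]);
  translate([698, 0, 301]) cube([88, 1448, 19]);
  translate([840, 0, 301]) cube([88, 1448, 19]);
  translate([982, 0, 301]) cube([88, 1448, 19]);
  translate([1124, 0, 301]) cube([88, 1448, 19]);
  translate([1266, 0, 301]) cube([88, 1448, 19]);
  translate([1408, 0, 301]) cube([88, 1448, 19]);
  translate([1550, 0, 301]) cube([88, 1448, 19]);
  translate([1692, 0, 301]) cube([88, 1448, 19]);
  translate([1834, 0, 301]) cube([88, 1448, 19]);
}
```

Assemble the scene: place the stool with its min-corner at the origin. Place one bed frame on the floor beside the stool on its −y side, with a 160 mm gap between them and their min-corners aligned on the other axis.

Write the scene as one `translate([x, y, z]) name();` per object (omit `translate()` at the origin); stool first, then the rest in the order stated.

stool();
translate([0, -1608, 0]) bed_frame();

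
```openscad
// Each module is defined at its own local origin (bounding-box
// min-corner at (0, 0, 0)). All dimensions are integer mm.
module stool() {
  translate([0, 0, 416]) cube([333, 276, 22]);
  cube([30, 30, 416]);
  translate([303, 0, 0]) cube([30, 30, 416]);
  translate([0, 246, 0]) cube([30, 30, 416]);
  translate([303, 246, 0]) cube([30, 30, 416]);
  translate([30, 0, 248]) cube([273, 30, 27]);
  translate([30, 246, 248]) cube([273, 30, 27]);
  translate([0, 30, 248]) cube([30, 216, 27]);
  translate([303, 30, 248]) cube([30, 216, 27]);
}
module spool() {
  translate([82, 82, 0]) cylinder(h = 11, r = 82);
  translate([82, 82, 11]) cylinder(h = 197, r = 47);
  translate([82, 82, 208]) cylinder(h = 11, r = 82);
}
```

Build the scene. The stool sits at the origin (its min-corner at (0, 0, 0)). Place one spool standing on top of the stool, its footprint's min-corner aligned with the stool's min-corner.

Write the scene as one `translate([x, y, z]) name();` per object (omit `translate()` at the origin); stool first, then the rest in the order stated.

stool();
translate([0, 0, 438]) spool();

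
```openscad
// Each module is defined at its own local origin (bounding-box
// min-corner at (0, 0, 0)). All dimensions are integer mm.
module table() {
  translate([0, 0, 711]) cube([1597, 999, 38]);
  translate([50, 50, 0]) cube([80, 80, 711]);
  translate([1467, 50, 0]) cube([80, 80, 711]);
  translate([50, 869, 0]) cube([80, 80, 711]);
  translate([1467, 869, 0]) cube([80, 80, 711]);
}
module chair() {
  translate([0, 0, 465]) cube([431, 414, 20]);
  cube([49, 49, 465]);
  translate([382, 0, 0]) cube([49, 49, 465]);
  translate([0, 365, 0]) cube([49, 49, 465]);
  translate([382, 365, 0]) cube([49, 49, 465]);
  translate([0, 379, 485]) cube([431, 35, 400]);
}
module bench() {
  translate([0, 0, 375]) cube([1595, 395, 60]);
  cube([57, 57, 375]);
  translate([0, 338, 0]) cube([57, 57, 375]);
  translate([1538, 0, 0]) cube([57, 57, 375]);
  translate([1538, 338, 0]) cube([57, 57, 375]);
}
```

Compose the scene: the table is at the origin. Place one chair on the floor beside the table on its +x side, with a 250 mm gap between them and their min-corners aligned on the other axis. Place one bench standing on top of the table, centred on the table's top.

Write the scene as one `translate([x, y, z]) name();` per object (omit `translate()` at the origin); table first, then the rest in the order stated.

table();
translate([1847, 0, 0]) chair();
translate([1, 302, 749]) bench();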